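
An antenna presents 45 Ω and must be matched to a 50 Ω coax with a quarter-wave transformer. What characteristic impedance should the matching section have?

Z_qwt = √(Z_0·R_L) = √(50 × 45) = √2250

Z_qwt ≈ 47.4 Ω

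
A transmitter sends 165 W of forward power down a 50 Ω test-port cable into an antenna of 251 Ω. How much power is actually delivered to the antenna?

P_delivered ≈ 91.4 W

Γ = (251 − 50)/(251 + 50) = 0.668
|Γ|² = 0.446
P_refl = |Γ|²·P_inc = 73.6 W, P_del = (1 − |Γ|²)·P_inc = 91.4 W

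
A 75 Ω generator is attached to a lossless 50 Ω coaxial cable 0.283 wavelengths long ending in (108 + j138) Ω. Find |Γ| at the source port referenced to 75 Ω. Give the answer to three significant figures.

|Γ| ≈ 0.799

βl = 2π × 0.283 = 102°
tan(βl) = -4.75
Z_in = Z_0·(Z_L + jZ_0·tanβl)/(Z_0 + jZ_L·tanβl) = 8.36 − j0.979 Ω
Γ_s = (Z_in − Z_s)/(Z_in + Z_s) = (-66.6 − j0.979)/(83.4 − j0.979), |Γ_s| = 0.799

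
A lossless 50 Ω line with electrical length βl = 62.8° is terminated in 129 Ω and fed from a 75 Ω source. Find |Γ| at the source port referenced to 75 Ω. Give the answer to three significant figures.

|Γ| ≈ 0.551

tan(βl) = 1.95
Z_in = Z_0·(Z_L + jZ_0·tanβl)/(Z_0 + jZ_L·tanβl) = 23.6 − j21 Ω
Γ_s = (Z_in − Z_s)/(Z_in + Z_s) = (-51.4 − j21)/(98.6 − j21), |Γ_s| = 0.551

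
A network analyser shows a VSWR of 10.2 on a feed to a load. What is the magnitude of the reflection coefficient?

|Γ| = (S − 1)/(S + 1) = (10.2 − 1)/(10.2 + 1) = 9.2/11.2

|Γ| ≈ 0.821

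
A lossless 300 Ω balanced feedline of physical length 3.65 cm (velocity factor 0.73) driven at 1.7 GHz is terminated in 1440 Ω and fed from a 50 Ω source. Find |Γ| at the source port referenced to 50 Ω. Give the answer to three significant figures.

|Γ| ≈ 0.482

λ = v/f = 0.73·c / 1.7 GHz = 0.129 m
βl = 2π·l/λ = 2π × 0.283 = 102°
tan(βl) = -4.7
Z_in = Z_0·(Z_L + jZ_0·tanβl)/(Z_0 + jZ_L·tanβl) = 65.2 + j60.9 Ω
Γ_s = (Z_in − Z_s)/(Z_in + Z_s) = (15.2 + j60.9)/(115 + j60.9), |Γ_s| = 0.482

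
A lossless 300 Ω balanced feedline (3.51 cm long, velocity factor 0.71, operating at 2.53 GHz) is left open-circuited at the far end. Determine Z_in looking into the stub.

λ = v/f = 0.71·c / 2.53 GHz = 0.0842 m
βl = 2π·l/λ = 2π × 0.417 = 150°
tan(βl) = -0.575
For an open-circuited stub, Z_in = −jZ_0·cot(βl) = −jZ_0/tan(βl)

Z_in ≈ +j521 Ω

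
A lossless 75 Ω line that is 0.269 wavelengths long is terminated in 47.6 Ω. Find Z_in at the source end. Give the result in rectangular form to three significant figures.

Z_in ≈ 116 − j12.9 Ω

βl = 2π × 0.269 = 96.8°
tan(βl) = tan(96.8°) = -8.34
Z_in = Z_0·(Z_L + jZ_0·tanβl)/(Z_0 + jZ_L·tanβl)
     = 75·(47.6 − j625)/(75 − j397)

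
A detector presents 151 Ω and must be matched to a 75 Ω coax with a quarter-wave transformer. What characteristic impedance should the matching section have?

Z_qwt ≈ 106 Ω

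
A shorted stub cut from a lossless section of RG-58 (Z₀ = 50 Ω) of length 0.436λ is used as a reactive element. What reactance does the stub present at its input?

X_in ≈ -21.3 Ω (capacitive)

βl = 2π × 0.436 = 157°
tan(βl) = -0.425
For a shorted stub, Z_in = jZ_0·tan(βl)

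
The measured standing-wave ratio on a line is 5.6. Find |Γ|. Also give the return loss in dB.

|Γ| ≈ 0.697; return loss ≈ 3.14 dB

|Γ| = (S − 1)/(S + 1) = (5.6 − 1)/(5.6 + 1) = 4.6/6.6
RL = −20·log₁₀|Γ| = −20·log₁₀(0.697)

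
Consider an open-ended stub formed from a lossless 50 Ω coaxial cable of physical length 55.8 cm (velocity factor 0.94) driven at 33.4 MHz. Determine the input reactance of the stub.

X_in ≈ -113 Ω (capacitive)

λ = v/f = 0.94·c / 33.4 MHz = 8.44 m
βl = 2π·l/λ = 2π × 0.0661 = 23.8°
tan(βl) = 0.441
For an open-ended stub, Z_in = −jZ_0·cot(βl) = −jZ_0/tan(βl)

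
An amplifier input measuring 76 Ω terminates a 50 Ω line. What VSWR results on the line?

VSWR ≈ 1.52

For a purely resistive load, VSWR = R_L/Z_0 or Z_0/R_L (whichever > 1) = 76/50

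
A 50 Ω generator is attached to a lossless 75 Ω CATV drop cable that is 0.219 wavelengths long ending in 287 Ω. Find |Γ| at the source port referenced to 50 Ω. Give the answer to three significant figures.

|Γ| ≈ 0.457

βl = 2π × 0.219 = 78.8°
tan(βl) = 5.07
Z_in = Z_0·(Z_L + jZ_0·tanβl)/(Z_0 + jZ_L·tanβl) = 20.3 − j13.7 Ω
Γ_s = (Z_in − Z_s)/(Z_in + Z_s) = (-29.7 − j13.7)/(70.3 − j13.7), |Γ_s| = 0.457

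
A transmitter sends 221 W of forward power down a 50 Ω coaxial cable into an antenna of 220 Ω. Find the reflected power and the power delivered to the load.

Γ = (220 − 50)/(220 + 50) = 0.63
|Γ|² = 0.396
P_refl = |Γ|²·P_inc = 87.6 W, P_del = (1 − |Γ|²)·P_inc = 133 W

P_reflected ≈ 87.6 W; P_delivered ≈ 133 W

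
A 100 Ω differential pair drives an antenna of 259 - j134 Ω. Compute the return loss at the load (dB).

Γ = (159 − j134)/(359 − j134), |Γ| = 0.543
RL = −20·log₁₀|Γ| = −20·log₁₀(0.543)

RL ≈ 5.31 dB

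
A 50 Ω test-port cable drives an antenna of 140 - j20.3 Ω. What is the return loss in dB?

Γ = (90 − j20.3)/(190 − j20.3), |Γ| = 0.483
RL = −20·log₁₀|Γ| = −20·log₁₀(0.483)

RL ≈ 6.32 dB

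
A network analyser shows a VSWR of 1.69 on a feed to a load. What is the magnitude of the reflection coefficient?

|Γ| = (S − 1)/(S + 1) = (1.69 − 1)/(1.69 + 1) = 0.69/2.69

|Γ| ≈ 0.257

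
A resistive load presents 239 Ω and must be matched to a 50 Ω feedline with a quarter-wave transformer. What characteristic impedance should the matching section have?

Z_qwt = √(Z_0·R_L) = √(50 × 239) = √11950

Z_qwt ≈ 109 Ω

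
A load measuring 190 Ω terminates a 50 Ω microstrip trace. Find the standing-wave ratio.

Γ = (190 − 50)/(190 + 50) = 0.583
VSWR = (1 + 0.583)/(1 − 0.583)

VSWR ≈ 3.8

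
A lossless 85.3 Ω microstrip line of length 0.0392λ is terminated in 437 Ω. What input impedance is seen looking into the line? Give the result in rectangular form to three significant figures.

Z_in ≈ 175 − j204 Ω

βl = 2π × 0.0392 = 14.1°
tan(βl) = tan(14.1°) = 0.251
Z_in = Z_0·(Z_L + jZ_0·tanβl)/(Z_0 + jZ_L·tanβl)
     = 85.3·(437 + j21.4)/(85.3 + j110)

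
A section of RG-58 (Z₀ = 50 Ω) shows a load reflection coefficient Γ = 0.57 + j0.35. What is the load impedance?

Z_L = Z_0·(1 + Γ)/(1 − Γ) = 50·(1.57 + j0.35)/(0.43 − j0.35)

Z_L ≈ 89.9 + j114 Ω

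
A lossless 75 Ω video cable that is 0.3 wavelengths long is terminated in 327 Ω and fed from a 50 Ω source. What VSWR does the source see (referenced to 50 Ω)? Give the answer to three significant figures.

βl = 2π × 0.3 = 108°
tan(βl) = -3.08
Z_in = Z_0·(Z_L + jZ_0·tanβl)/(Z_0 + jZ_L·tanβl) = 18.9 + j23 Ω
Γ_s = (Z_in − Z_s)/(Z_in + Z_s) = (-31.1 + j23)/(68.9 + j23), |Γ_s| = 0.532
VSWR = (1 + |Γ_s|)/(1 − |Γ_s|)

VSWR ≈ 3.27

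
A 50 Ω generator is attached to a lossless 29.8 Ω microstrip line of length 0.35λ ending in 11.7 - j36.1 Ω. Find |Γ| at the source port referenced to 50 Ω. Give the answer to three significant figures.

|Γ| ≈ 0.634

βl = 2π × 0.35 = 126°
tan(βl) = -1.38
Z_in = Z_0·(Z_L + jZ_0·tanβl)/(Z_0 + jZ_L·tanβl) = 45.9 + j78.4 Ω
Γ_s = (Z_in − Z_s)/(Z_in + Z_s) = (-4.08 + j78.4)/(95.9 + j78.4), |Γ_s| = 0.634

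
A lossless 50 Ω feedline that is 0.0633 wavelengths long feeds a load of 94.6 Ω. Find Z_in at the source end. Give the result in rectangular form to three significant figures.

Z_in ≈ 68.2 − j33.2 Ω

βl = 2π × 0.0633 = 22.8°
tan(βl) = tan(22.8°) = 0.42
Z_in = Z_0·(Z_L + jZ_0·tanβl)/(Z_0 + jZ_L·tanβl)
     = 50·(94.6 + j21)/(50 + j39.7)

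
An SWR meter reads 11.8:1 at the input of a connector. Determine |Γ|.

|Γ| = (S − 1)/(S + 1) = (11.8 − 1)/(11.8 + 1) = 10.8/12.8

|Γ| ≈ 0.844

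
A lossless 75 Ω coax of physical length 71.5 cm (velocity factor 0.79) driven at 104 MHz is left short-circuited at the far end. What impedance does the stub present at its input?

Z_in ≈ −j177 Ω

λ = v/f = 0.79·c / 104 MHz = 2.28 m
βl = 2π·l/λ = 2π × 0.314 = 113°
tan(βl) = -2.36
For a short-circuited stub, Z_in = jZ_0·tan(βl)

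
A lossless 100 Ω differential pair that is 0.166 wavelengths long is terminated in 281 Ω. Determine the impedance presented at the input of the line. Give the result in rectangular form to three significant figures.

βl = 2π × 0.166 = 59.8°
tan(βl) = tan(59.8°) = 1.72
Z_in = Z_0·(Z_L + jZ_0·tanβl)/(Z_0 + jZ_L·tanβl)
     = 100·(281 + j172)/(100 + j482)

Z_in ≈ 45.7 − j48.8 Ω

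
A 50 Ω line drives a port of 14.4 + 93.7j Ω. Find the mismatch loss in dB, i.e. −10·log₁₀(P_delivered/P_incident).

Γ = (-35.6 + j93.7)/(64.4 + j93.7), |Γ| = 0.882
|Γ|² = 0.777, so P_del/P_inc = 1 − |Γ|² = 0.223
ML = −10·log₁₀(1 − |Γ|²)

mismatch loss ≈ 6.52 dB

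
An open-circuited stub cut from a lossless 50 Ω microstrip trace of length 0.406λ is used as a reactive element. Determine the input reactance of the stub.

βl = 2π × 0.406 = 146°
tan(βl) = -0.67
For an open-circuited stub, Z_in = −jZ_0·cot(βl) = −jZ_0/tan(βl)

X_in ≈ 74.6 Ω (inductive)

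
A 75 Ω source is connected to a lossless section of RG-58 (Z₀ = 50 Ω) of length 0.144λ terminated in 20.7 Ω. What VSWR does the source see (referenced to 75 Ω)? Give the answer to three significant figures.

βl = 2π × 0.144 = 51.8°
tan(βl) = 1.27
Z_in = Z_0·(Z_L + jZ_0·tanβl)/(Z_0 + jZ_L·tanβl) = 42.4 + j41.3 Ω
Γ_s = (Z_in − Z_s)/(Z_in + Z_s) = (-32.6 + j41.3)/(117 + j41.3), |Γ_s| = 0.422
VSWR = (1 + |Γ_s|)/(1 − |Γ_s|)

VSWR ≈ 2.46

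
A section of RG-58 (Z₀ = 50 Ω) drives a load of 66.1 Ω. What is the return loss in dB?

RL ≈ 17.2 dB

Γ = (66.1 − 50)/(66.1 + 50) = 0.139
RL = −20·log₁₀|Γ| = −20·log₁₀(0.139)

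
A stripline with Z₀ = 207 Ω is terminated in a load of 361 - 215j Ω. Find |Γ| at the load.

Γ = (Z_L − Z_0)/(Z_L + Z_0) = (154 − j215)/(568 − j215)
|Γ| = 264/607

|Γ| ≈ 0.435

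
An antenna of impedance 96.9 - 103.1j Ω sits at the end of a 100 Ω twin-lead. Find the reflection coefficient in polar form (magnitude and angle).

Γ = (Z_L − Z_0)/(Z_L + Z_0) = (-3.1 − j103.1)/(196.9 − j103.1)
|Γ| = 103/222 = 0.464

Γ ≈ 0.464 ∠ -64.1°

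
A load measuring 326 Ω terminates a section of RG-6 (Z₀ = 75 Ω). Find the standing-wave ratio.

Γ = (326 − 75)/(326 + 75) = 0.626
VSWR = (1 + 0.626)/(1 − 0.626)

VSWR ≈ 4.35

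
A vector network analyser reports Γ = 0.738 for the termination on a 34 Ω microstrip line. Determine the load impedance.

Z_L = Z_0·(1 + Γ)/(1 − Γ) = 34·(1.74)/(0.262)

Z_L ≈ 226 Ω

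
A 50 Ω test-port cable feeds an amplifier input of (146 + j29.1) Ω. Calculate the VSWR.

VSWR ≈ 3.05

Γ = (Z_L − Z_0)/(Z_L + Z_0) = (96 + j29.1)/(196 + j29.1)
|Γ| = 100/198 = 0.506
VSWR = (1 + |Γ|)/(1 − |Γ|) = 1.51/0.494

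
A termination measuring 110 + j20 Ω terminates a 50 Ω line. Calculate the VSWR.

VSWR ≈ 2.29

Γ = (Z_L − Z_0)/(Z_L + Z_0) = (60 + j20)/(160 + j20)
|Γ| = 63.2/161 = 0.392
VSWR = (1 + |Γ|)/(1 − |Γ|) = 1.39/0.608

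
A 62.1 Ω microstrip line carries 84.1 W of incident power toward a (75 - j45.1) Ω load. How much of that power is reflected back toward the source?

P_reflected ≈ 8.88 W

|Γ| = |(12.9 − j45.1)/(137.1 − j45.1)| = 0.325
|Γ|² = 0.106
P_refl = |Γ|²·P_inc = 8.88 W, P_del = (1 − |Γ|²)·P_inc = 75.2 W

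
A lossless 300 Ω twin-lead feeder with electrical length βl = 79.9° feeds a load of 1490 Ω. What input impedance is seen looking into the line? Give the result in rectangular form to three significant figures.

tan(βl) = tan(79.9°) = 5.61
Z_in = Z_0·(Z_L + jZ_0·tanβl)/(Z_0 + jZ_L·tanβl)
     = 300·(1490 + j1680)/(300 + j8360)

Z_in ≈ 62.2 − j51.2 Ω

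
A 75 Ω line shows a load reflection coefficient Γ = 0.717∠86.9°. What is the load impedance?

Z_L = Z_0·(1 + Γ)/(1 − Γ) = 75·(1.04 + j0.716)/(0.961 − j0.716)

Z_L ≈ 25.4 + j74.8 Ω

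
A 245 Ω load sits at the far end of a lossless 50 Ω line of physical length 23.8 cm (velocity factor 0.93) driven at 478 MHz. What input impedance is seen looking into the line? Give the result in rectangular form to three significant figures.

Z_in ≈ 31 + j66.7 Ω

λ = v/f = 0.93·c / 478 MHz = 0.584 m
βl = 2π·l/λ = 2π × 0.408 = 147°
tan(βl) = tan(147°) = -0.655
Z_in = Z_0·(Z_L + jZ_0·tanβl)/(Z_0 + jZ_L·tanβl)
     = 50·(245 − j32.7)/(50 − j160)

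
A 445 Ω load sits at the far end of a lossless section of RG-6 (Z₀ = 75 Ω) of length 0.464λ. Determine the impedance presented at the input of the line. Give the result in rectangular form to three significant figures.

Z_in ≈ 164 + j206 Ω

βl = 2π × 0.464 = 167°
tan(βl) = tan(167°) = -0.23
Z_in = Z_0·(Z_L + jZ_0·tanβl)/(Z_0 + jZ_L·tanβl)
     = 75·(445 − j17.3)/(75 − j102)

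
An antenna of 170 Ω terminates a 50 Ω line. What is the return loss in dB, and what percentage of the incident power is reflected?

Γ = (170 − 50)/(170 + 50) = 0.545
RL = −20·log₁₀(0.545) = 5.26 dB
P_refl/P_inc = |Γ|² = 0.298

RL ≈ 5.26 dB; 29.8% of incident power reflected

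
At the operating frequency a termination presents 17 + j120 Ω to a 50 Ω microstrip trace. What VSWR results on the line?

Γ = (Z_L − Z_0)/(Z_L + Z_0) = (-33 + j120)/(67 + j120)
|Γ| = 124/137 = 0.906
VSWR = (1 + |Γ|)/(1 − |Γ|) = 1.91/0.0945

VSWR ≈ 20.2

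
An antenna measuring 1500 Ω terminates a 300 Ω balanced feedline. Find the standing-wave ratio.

For a purely resistive load, VSWR = R_L/Z_0 or Z_0/R_L (whichever > 1) = 1500/300

VSWR ≈ 5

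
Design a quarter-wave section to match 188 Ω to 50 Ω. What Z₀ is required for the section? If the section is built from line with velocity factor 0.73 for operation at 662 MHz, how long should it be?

Z_qwt = √(Z_0·R_L) = √(50 × 188) = √9400
λ = 0.73·c/f = 0.331 m, so l = λ/4 = 0.0827 m

Z_qwt ≈ 97 Ω; length ≈ 8.27 cm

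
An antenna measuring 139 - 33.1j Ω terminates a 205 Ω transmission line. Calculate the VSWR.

Γ = (Z_L − Z_0)/(Z_L + Z_0) = (-66 − j33.1)/(344 − j33.1)
|Γ| = 73.8/346 = 0.214
VSWR = (1 + |Γ|)/(1 − |Γ|) = 1.21/0.786

VSWR ≈ 1.54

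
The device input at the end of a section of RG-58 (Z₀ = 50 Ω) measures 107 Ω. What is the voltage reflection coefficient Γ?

Γ = 0.363

Γ = (Z_L − Z_0)/(Z_L + Z_0) = (107 − 50)/(107 + 50) = 57/157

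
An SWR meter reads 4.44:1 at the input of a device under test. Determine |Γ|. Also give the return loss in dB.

|Γ| ≈ 0.632; return loss ≈ 3.98 dB

|Γ| = (S − 1)/(S + 1) = (4.44 − 1)/(4.44 + 1) = 3.44/5.44
RL = −20·log₁₀|Γ| = −20·log₁₀(0.632)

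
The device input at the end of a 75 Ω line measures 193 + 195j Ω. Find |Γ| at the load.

Γ = (Z_L − Z_0)/(Z_L + Z_0) = (118 + j195)/(268 + j195)
|Γ| = 228/331

|Γ| ≈ 0.688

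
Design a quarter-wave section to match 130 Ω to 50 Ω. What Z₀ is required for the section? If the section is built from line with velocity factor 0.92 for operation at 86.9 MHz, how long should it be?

Z_qwt ≈ 80.6 Ω; length ≈ 79.4 cm

Z_qwt = √(Z_0·R_L) = √(50 × 130) = √6500
λ = 0.92·c/f = 3.18 m, so l = λ/4 = 0.794 m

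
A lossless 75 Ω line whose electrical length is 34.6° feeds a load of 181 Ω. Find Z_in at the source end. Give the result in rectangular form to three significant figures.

Z_in ≈ 70.8 − j66.2 Ω

tan(βl) = tan(34.6°) = 0.69
Z_in = Z_0·(Z_L + jZ_0·tanβl)/(Z_0 + jZ_L·tanβl)
     = 75·(181 + j51.7)/(75 + j125)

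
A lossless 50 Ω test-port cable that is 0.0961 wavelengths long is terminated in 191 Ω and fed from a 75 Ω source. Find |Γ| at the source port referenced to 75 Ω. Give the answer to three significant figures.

βl = 2π × 0.0961 = 34.6°
tan(βl) = 0.69
Z_in = Z_0·(Z_L + jZ_0·tanβl)/(Z_0 + jZ_L·tanβl) = 35.5 − j59 Ω
Γ_s = (Z_in − Z_s)/(Z_in + Z_s) = (-39.5 − j59)/(110 − j59), |Γ_s| = 0.567

|Γ| ≈ 0.567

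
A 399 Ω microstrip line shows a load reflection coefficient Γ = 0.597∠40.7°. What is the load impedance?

Z_L ≈ 569 + j689 Ω

Z_L = Z_0·(1 + Γ)/(1 − Γ) = 399·(1.45 + j0.389)/(0.547 − j0.389)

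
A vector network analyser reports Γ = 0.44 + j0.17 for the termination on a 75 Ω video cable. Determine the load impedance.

Z_L ≈ 170 + j74.5 Ω

Z_L = Z_0·(1 + Γ)/(1 − Γ) = 75·(1.44 + j0.17)/(0.56 − j0.17)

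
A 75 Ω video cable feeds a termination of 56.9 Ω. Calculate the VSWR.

Γ = (56.9 − 75)/(56.9 + 75) = -0.137
VSWR = (1 + 0.137)/(1 − 0.137)

VSWR ≈ 1.32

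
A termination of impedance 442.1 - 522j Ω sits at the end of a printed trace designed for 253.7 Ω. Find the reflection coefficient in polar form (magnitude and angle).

Γ = (Z_L − Z_0)/(Z_L + Z_0) = (188.4 − j522)/(695.8 − j522)
|Γ| = 555/870 = 0.638

Γ ≈ 0.638 ∠ -33.3°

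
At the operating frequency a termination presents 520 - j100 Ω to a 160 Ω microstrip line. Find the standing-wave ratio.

VSWR ≈ 3.38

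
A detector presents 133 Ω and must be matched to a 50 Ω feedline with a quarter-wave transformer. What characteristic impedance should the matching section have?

Z_qwt = √(Z_0·R_L) = √(50 × 133) = √6650

Z_qwt ≈ 81.5 Ω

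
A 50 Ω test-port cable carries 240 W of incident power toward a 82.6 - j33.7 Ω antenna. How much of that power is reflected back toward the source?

P_reflected ≈ 28.2 W

|Γ| = |(32.6 − j33.7)/(132.6 − j33.7)| = 0.343
|Γ|² = 0.117
P_refl = |Γ|²·P_inc = 28.2 W, P_del = (1 − |Γ|²)·P_inc = 212 W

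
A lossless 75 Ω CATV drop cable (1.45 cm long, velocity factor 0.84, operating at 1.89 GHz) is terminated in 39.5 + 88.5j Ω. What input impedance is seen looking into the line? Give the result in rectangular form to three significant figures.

λ = v/f = 0.84·c / 1.89 GHz = 0.133 m
βl = 2π·l/λ = 2π × 0.109 = 39.2°
tan(βl) = tan(39.2°) = 0.814
Z_in = Z_0·(Z_L + jZ_0·tanβl)/(Z_0 + jZ_L·tanβl)
     = 75·(39.5 + j150)/(2.95 + j32.2)

Z_in ≈ 354 − j59.6 Ω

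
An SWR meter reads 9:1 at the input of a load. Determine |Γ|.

|Γ| = (S − 1)/(S + 1) = (9 − 1)/(9 + 1) = 8/10

|Γ| ≈ 0.8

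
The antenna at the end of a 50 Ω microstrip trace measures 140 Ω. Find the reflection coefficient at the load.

Γ = 0.474

Γ = (Z_L − Z_0)/(Z_L + Z_0) = (140 − 50)/(140 + 50) = 90/190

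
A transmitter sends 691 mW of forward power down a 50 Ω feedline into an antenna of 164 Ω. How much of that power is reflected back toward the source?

Γ = (164 − 50)/(164 + 50) = 0.533
|Γ|² = 0.284
P_refl = |Γ|²·P_inc = 196 mW, P_del = (1 − |Γ|²)·P_inc = 495 mW

P_reflected ≈ 196 mW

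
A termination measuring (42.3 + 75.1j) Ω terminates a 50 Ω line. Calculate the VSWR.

VSWR ≈ 4.47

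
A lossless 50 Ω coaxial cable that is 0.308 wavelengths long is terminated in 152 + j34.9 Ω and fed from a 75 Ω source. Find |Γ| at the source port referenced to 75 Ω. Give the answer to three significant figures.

βl = 2π × 0.308 = 111°
tan(βl) = -2.62
Z_in = Z_0·(Z_L + jZ_0·tanβl)/(Z_0 + jZ_L·tanβl) = 16.7 + j13.1 Ω
Γ_s = (Z_in − Z_s)/(Z_in + Z_s) = (-58.3 + j13.1)/(91.7 + j13.1), |Γ_s| = 0.645

|Γ| ≈ 0.645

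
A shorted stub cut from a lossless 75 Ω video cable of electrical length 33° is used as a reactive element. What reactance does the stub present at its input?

tan(βl) = 0.649
For a shorted stub, Z_in = jZ_0·tan(βl)

X_in ≈ 48.7 Ω (inductive)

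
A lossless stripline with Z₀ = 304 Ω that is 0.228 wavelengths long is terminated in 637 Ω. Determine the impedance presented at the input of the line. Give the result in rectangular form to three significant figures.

βl = 2π × 0.228 = 82.1°
tan(βl) = tan(82.1°) = 7.19
Z_in = Z_0·(Z_L + jZ_0·tanβl)/(Z_0 + jZ_L·tanβl)
     = 304·(637 + j2190)/(304 + j4580)

Z_in ≈ 147 − j32.5 Ω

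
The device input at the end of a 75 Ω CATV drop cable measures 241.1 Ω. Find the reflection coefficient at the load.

Γ = (Z_L − Z_0)/(Z_L + Z_0) = (241.1 − 75)/(241.1 + 75) = 166.1/316.1

Γ = 0.525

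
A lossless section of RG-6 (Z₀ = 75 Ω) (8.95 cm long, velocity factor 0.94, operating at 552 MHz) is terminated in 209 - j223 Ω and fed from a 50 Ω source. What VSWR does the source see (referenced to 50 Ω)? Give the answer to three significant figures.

λ = v/f = 0.94·c / 552 MHz = 0.511 m
βl = 2π·l/λ = 2π × 0.175 = 63.1°
tan(βl) = 1.97
Z_in = Z_0·(Z_L + jZ_0·tanβl)/(Z_0 + jZ_L·tanβl) = 13.2 − j21.6 Ω
Γ_s = (Z_in − Z_s)/(Z_in + Z_s) = (-36.8 − j21.6)/(63.2 − j21.6), |Γ_s| = 0.638
VSWR = (1 + |Γ_s|)/(1 − |Γ_s|)

VSWR ≈ 4.53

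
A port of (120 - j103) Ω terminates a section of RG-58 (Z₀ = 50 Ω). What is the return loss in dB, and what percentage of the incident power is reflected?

Γ = (70 − j103)/(170 − j103), |Γ| = 0.627
RL = −20·log₁₀(0.627) = 4.06 dB
P_refl/P_inc = |Γ|² = 0.393

RL ≈ 4.06 dB; 39.3% of incident power reflected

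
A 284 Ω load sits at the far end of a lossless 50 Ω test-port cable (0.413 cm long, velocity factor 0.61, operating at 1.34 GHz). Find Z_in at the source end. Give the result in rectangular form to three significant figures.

λ = v/f = 0.61·c / 1.34 GHz = 0.137 m
βl = 2π·l/λ = 2π × 0.0302 = 10.9°
tan(βl) = tan(10.9°) = 0.192
Z_in = Z_0·(Z_L + jZ_0·tanβl)/(Z_0 + jZ_L·tanβl)
     = 50·(284 + j9.62)/(50 + j54.6)

Z_in ≈ 134 − j137 Ω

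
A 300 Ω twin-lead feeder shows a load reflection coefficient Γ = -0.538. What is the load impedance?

Z_L = Z_0·(1 + Γ)/(1 − Γ) = 300·(0.462)/(1.54)

Z_L ≈ 90.1 Ω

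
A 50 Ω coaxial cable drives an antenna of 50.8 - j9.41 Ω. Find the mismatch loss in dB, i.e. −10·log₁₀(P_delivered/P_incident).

mismatch loss ≈ 0.038 dB

Γ = (0.8 − j9.41)/(100.8 − j9.41), |Γ| = 0.0933
|Γ|² = 0.0087, so P_del/P_inc = 1 − |Γ|² = 0.991
ML = −10·log₁₀(1 − |Γ|²)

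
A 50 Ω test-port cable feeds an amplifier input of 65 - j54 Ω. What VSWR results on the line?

Γ = (Z_L − Z_0)/(Z_L + Z_0) = (15 − j54)/(115 − j54)
|Γ| = 56/127 = 0.441
VSWR = (1 + |Γ|)/(1 − |Γ|) = 1.44/0.559

VSWR ≈ 2.58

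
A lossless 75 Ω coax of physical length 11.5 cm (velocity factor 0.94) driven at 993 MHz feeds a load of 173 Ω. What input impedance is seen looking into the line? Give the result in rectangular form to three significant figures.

Z_in ≈ 73.1 + j63.7 Ω

λ = v/f = 0.94·c / 993 MHz = 0.284 m
βl = 2π·l/λ = 2π × 0.405 = 146°
tan(βl) = tan(146°) = -0.68
Z_in = Z_0·(Z_L + jZ_0·tanβl)/(Z_0 + jZ_L·tanβl)
     = 75·(173 − j51)/(75 − j118)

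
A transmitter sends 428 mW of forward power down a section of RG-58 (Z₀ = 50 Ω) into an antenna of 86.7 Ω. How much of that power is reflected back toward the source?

Γ = (86.7 − 50)/(86.7 + 50) = 0.268
|Γ|² = 0.0721
P_refl = |Γ|²·P_inc = 30.8 mW, P_del = (1 − |Γ|²)·P_inc = 397 mW

P_reflected ≈ 30.8 mW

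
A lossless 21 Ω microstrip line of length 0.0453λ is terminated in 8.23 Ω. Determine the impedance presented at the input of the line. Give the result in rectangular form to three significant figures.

βl = 2π × 0.0453 = 16.3°
tan(βl) = tan(16.3°) = 0.293
Z_in = Z_0·(Z_L + jZ_0·tanβl)/(Z_0 + jZ_L·tanβl)
     = 21·(8.23 + j6.14)/(21 + j2.41)

Z_in ≈ 8.82 + j5.13 Ω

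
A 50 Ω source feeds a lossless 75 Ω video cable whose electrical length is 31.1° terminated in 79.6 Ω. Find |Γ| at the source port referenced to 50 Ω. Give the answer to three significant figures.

|Γ| ≈ 0.215

tan(βl) = 0.603
Z_in = Z_0·(Z_L + jZ_0·tanβl)/(Z_0 + jZ_L·tanβl) = 77 − j4.06 Ω
Γ_s = (Z_in − Z_s)/(Z_in + Z_s) = (27 − j4.06)/(127 − j4.06), |Γ_s| = 0.215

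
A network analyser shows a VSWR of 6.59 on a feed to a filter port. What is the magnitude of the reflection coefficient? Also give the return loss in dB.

|Γ| = (S − 1)/(S + 1) = (6.59 − 1)/(6.59 + 1) = 5.59/7.59
RL = −20·log₁₀|Γ| = −20·log₁₀(0.736)

|Γ| ≈ 0.736; return loss ≈ 2.66 dB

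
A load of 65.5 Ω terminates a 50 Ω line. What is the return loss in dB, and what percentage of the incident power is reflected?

Γ = (65.5 − 50)/(65.5 + 50) = 0.134
RL = −20·log₁₀(0.134) = 17.4 dB
P_refl/P_inc = |Γ|² = 0.018

RL ≈ 17.4 dB; 1.8% of incident power reflected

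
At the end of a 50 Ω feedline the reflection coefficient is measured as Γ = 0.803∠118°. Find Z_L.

Z_L = Z_0·(1 + Γ)/(1 − Γ) = 50·(0.623 + j0.709)/(1.38 − j0.709)

Z_L ≈ 7.4 + j29.6 Ω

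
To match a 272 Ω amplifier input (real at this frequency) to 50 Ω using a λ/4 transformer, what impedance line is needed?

Z_qwt ≈ 117 Ω

Z_qwt = √(Z_0·R_L) = √(50 × 272) = √13600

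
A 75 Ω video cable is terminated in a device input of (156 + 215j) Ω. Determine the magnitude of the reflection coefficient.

Γ = (Z_L − Z_0)/(Z_L + Z_0) = (81 + j215)/(231 + j215)
|Γ| = 230/316

|Γ| ≈ 0.728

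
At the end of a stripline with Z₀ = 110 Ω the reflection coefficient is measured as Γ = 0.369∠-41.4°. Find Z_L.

Z_L ≈ 163 − j92.2 Ω

Z_L = Z_0·(1 + Γ)/(1 − Γ) = 110·(1.28 − j0.244)/(0.723 + j0.244)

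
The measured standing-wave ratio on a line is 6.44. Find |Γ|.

|Γ| ≈ 0.731

|Γ| = (S − 1)/(S + 1) = (6.44 − 1)/(6.44 + 1) = 5.44/7.44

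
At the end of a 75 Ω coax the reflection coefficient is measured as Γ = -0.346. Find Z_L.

Z_L = Z_0·(1 + Γ)/(1 − Γ) = 75·(0.654)/(1.35)

Z_L ≈ 36.4 Ω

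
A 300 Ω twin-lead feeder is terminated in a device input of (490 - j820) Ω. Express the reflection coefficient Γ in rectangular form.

Γ ≈ 0.634 − j0.379

Γ = (Z_L − Z_0)/(Z_L + Z_0) = (190 − j820)/(790 − j820)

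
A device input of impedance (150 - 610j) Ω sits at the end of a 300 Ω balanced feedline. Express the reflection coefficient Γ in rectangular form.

Γ = (Z_L − Z_0)/(Z_L + Z_0) = (-150 − j610)/(450 − j610)

Γ ≈ 0.53 − j0.637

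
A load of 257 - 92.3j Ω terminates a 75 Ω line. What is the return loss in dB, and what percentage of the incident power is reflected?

RL ≈ 4.55 dB; 35.1% of incident power reflected

Γ = (182 − j92.3)/(332 − j92.3), |Γ| = 0.592
RL = −20·log₁₀(0.592) = 4.55 dB
P_refl/P_inc = |Γ|² = 0.351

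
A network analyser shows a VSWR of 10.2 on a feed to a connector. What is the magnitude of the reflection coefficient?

|Γ| ≈ 0.821

|Γ| = (S − 1)/(S + 1) = (10.2 − 1)/(10.2 + 1) = 9.2/11.2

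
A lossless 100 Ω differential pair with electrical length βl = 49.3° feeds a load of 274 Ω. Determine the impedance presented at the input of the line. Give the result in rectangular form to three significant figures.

tan(βl) = tan(49.3°) = 1.16
Z_in = Z_0·(Z_L + jZ_0·tanβl)/(Z_0 + jZ_L·tanβl)
     = 100·(274 + j116)/(100 + j319)

Z_in ≈ 57.8 − j67.9 Ω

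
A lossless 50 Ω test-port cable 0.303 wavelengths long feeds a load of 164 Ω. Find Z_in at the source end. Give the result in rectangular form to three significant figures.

βl = 2π × 0.303 = 109°
tan(βl) = tan(109°) = -2.89
Z_in = Z_0·(Z_L + jZ_0·tanβl)/(Z_0 + jZ_L·tanβl)
     = 50·(164 − j145)/(50 − j474)

Z_in ≈ 16.9 + j15.5 Ω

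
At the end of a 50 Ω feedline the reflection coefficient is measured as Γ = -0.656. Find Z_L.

Z_L = Z_0·(1 + Γ)/(1 − Γ) = 50·(0.344)/(1.66)

Z_L ≈ 10.4 Ω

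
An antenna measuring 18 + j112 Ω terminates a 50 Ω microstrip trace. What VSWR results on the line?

VSWR ≈ 17

Γ = (Z_L − Z_0)/(Z_L + Z_0) = (-32 + j112)/(68 + j112)
|Γ| = 116/131 = 0.889
VSWR = (1 + |Γ|)/(1 − |Γ|) = 1.89/0.111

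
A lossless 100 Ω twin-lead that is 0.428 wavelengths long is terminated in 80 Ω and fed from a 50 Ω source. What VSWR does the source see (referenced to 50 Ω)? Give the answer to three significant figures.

VSWR ≈ 1.8

βl = 2π × 0.428 = 154°
tan(βl) = -0.486
Z_in = Z_0·(Z_L + jZ_0·tanβl)/(Z_0 + jZ_L·tanβl) = 85.9 − j15.2 Ω
Γ_s = (Z_in − Z_s)/(Z_in + Z_s) = (35.9 − j15.2)/(136 − j15.2), |Γ_s| = 0.285
VSWR = (1 + |Γ_s|)/(1 − |Γ_s|)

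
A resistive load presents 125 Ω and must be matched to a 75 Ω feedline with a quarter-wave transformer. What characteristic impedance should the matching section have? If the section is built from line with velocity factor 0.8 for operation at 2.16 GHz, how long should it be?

Z_qwt ≈ 96.8 Ω; length ≈ 2.78 cm

Z_qwt = √(Z_0·R_L) = √(75 × 125) = √9375
λ = 0.8·c/f = 0.111 m, so l = λ/4 = 0.0278 m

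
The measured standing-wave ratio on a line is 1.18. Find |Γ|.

|Γ| = (S − 1)/(S + 1) = (1.18 − 1)/(1.18 + 1) = 0.18/2.18

|Γ| ≈ 0.0826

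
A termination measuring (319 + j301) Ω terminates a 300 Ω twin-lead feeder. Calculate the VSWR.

VSWR ≈ 2.56

Γ = (Z_L − Z_0)/(Z_L + Z_0) = (19 + j301)/(619 + j301)
|Γ| = 302/688 = 0.438
VSWR = (1 + |Γ|)/(1 − |Γ|) = 1.44/0.562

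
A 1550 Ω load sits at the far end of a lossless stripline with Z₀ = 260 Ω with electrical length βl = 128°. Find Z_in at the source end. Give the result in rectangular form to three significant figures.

tan(βl) = tan(128°) = -1.28
Z_in = Z_0·(Z_L + jZ_0·tanβl)/(Z_0 + jZ_L·tanβl)
     = 260·(1550 − j333)/(260 − j1980)

Z_in ≈ 69 + j194 Ω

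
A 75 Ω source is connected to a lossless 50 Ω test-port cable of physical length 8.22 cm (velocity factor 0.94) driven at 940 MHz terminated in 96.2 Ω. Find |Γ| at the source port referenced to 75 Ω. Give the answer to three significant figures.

|Γ| ≈ 0.481

λ = v/f = 0.94·c / 940 MHz = 0.3 m
βl = 2π·l/λ = 2π × 0.274 = 98.6°
tan(βl) = -6.58
Z_in = Z_0·(Z_L + jZ_0·tanβl)/(Z_0 + jZ_L·tanβl) = 26.4 + j5.51 Ω
Γ_s = (Z_in − Z_s)/(Z_in + Z_s) = (-48.6 + j5.51)/(101 + j5.51), |Γ_s| = 0.481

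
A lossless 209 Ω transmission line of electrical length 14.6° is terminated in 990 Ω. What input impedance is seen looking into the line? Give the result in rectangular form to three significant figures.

Z_in ≈ 419 − j463 Ω

tan(βl) = tan(14.6°) = 0.26
Z_in = Z_0·(Z_L + jZ_0·tanβl)/(Z_0 + jZ_L·tanβl)
     = 209·(990 + j54.4)/(209 + j258)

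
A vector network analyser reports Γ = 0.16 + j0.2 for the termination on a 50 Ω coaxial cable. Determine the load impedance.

Z_L = Z_0·(1 + Γ)/(1 − Γ) = 50·(1.16 + j0.2)/(0.84 − j0.2)

Z_L ≈ 62.7 + j26.8 Ω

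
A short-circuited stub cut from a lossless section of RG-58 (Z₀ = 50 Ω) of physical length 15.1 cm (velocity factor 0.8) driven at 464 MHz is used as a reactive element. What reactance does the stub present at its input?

X_in ≈ -185 Ω (capacitive)

λ = v/f = 0.8·c / 464 MHz = 0.517 m
βl = 2π·l/λ = 2π × 0.292 = 105°
tan(βl) = -3.71
For a short-circuited stub, Z_in = jZ_0·tan(βl)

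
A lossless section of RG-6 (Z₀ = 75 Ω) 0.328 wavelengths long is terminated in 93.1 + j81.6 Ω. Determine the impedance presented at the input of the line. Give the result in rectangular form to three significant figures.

βl = 2π × 0.328 = 118°
tan(βl) = tan(118°) = -1.87
Z_in = Z_0·(Z_L + jZ_0·tanβl)/(Z_0 + jZ_L·tanβl)
     = 75·(93.1 − j59)/(228 − j175)

Z_in ≈ 28.7 + j2.55 Ω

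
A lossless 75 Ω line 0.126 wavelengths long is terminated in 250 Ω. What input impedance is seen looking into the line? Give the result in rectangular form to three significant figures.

βl = 2π × 0.126 = 45.4°
tan(βl) = tan(45.4°) = 1.01
Z_in = Z_0·(Z_L + jZ_0·tanβl)/(Z_0 + jZ_L·tanβl)
     = 75·(250 + j75.9)/(75 + j253)

Z_in ≈ 40.9 − j62 Ω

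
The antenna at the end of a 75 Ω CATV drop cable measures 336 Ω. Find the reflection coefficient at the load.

Γ = (Z_L − Z_0)/(Z_L + Z_0) = (336 − 75)/(336 + 75) = 261/411

Γ = 0.635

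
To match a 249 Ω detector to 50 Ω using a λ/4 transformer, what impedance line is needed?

Z_qwt ≈ 112 Ω

Z_qwt = √(Z_0·R_L) = √(50 × 249) = √12450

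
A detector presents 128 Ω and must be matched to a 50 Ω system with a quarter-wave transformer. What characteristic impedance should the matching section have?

Z_qwt = √(Z_0·R_L) = √(50 × 128) = √6400

Z_qwt ≈ 80 Ω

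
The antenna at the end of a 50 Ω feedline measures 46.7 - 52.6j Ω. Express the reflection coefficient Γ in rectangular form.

Γ = (Z_L − Z_0)/(Z_L + Z_0) = (-3.3 − j52.6)/(96.7 − j52.6)

Γ ≈ 0.202 − j0.434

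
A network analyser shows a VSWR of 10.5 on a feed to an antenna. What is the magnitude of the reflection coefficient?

|Γ| ≈ 0.826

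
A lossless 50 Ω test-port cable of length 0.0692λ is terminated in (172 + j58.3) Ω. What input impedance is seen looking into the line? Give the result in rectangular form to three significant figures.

Z_in ≈ 75.7 − j85.9 Ω

βl = 2π × 0.0692 = 24.9°
tan(βl) = tan(24.9°) = 0.464
Z_in = Z_0·(Z_L + jZ_0·tanβl)/(Z_0 + jZ_L·tanβl)
     = 50·(172 + j81.5)/(22.9 + j79.9)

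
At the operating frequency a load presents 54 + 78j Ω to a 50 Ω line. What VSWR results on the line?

Γ = (Z_L − Z_0)/(Z_L + Z_0) = (4 + j78)/(104 + j78)
|Γ| = 78.1/130 = 0.601
VSWR = (1 + |Γ|)/(1 − |Γ|) = 1.6/0.399

VSWR ≈ 4.01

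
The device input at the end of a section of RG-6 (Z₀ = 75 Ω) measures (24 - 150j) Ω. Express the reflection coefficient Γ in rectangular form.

Γ = (Z_L − Z_0)/(Z_L + Z_0) = (-51 − j150)/(99 − j150)

Γ ≈ 0.54 − j0.697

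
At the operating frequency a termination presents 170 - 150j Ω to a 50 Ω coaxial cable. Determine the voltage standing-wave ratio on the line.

Γ = (Z_L − Z_0)/(Z_L + Z_0) = (120 − j150)/(220 − j150)
|Γ| = 192/266 = 0.721
VSWR = (1 + |Γ|)/(1 − |Γ|) = 1.72/0.279

VSWR ≈ 6.18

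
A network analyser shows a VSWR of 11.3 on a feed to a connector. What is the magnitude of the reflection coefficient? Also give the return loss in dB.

|Γ| ≈ 0.837; return loss ≈ 1.54 dB

|Γ| = (S − 1)/(S + 1) = (11.3 − 1)/(11.3 + 1) = 10.3/12.3
RL = −20·log₁₀|Γ| = −20·log₁₀(0.837)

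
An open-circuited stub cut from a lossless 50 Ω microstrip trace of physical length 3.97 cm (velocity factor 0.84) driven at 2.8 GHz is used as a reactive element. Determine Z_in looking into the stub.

λ = v/f = 0.84·c / 2.8 GHz = 0.09 m
βl = 2π·l/λ = 2π × 0.441 = 159°
tan(βl) = -0.388
For an open-circuited stub, Z_in = −jZ_0·cot(βl) = −jZ_0/tan(βl)

Z_in ≈ +j129 Ω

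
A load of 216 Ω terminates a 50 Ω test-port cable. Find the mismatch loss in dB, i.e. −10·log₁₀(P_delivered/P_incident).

Γ = (216 − 50)/(216 + 50) = 0.624
|Γ|² = 0.389, so P_del/P_inc = 1 − |Γ|² = 0.611
ML = −10·log₁₀(1 − |Γ|²)

mismatch loss ≈ 2.14 dB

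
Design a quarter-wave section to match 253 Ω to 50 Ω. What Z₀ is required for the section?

Z_qwt ≈ 112 Ω

Z_qwt = √(Z_0·R_L) = √(50 × 253) = √12650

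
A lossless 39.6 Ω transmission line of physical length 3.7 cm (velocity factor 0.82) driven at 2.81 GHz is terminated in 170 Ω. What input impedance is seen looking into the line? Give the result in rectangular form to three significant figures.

λ = v/f = 0.82·c / 2.81 GHz = 0.0875 m
βl = 2π·l/λ = 2π × 0.423 = 152°
tan(βl) = tan(152°) = -0.528
Z_in = Z_0·(Z_L + jZ_0·tanβl)/(Z_0 + jZ_L·tanβl)
     = 39.6·(170 − j20.9)/(39.6 − j89.8)

Z_in ≈ 35.4 + j59.3 Ω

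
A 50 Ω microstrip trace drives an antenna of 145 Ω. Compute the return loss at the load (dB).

RL ≈ 6.25 dB

Γ = (145 − 50)/(145 + 50) = 0.487
RL = −20·log₁₀|Γ| = −20·log₁₀(0.487)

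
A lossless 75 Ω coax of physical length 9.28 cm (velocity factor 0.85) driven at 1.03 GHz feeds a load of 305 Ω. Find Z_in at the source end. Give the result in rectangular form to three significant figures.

λ = v/f = 0.85·c / 1.03 GHz = 0.248 m
βl = 2π·l/λ = 2π × 0.375 = 135°
tan(βl) = tan(135°) = -1
Z_in = Z_0·(Z_L + jZ_0·tanβl)/(Z_0 + jZ_L·tanβl)
     = 75·(305 − j75.2)/(75 − j306)

Z_in ≈ 34.7 + j66.3 Ω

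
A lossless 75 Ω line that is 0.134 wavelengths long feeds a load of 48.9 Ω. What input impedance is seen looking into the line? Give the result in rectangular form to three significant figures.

βl = 2π × 0.134 = 48.2°
tan(βl) = tan(48.2°) = 1.12
Z_in = Z_0·(Z_L + jZ_0·tanβl)/(Z_0 + jZ_L·tanβl)
     = 75·(48.9 + j84)/(75 + j54.8)

Z_in ≈ 71.9 + j31.5 Ω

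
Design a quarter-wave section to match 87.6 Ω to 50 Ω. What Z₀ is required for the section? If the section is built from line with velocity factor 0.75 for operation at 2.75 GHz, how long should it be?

Z_qwt = √(Z_0·R_L) = √(50 × 87.6) = √4380
λ = 0.75·c/f = 0.0818 m, so l = λ/4 = 0.0205 m

Z_qwt ≈ 66.2 Ω; length ≈ 2.05 cm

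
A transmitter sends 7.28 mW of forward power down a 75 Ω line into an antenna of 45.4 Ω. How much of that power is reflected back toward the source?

Γ = (45.4 − 75)/(45.4 + 75) = -0.246
|Γ|² = 0.0604
P_refl = |Γ|²·P_inc = 0.44 mW, P_del = (1 − |Γ|²)·P_inc = 6.84 mW

P_reflected ≈ 0.44 mW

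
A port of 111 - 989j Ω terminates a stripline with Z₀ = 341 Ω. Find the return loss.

Γ = (-230 − j989)/(452 − j989), |Γ| = 0.934
RL = −20·log₁₀|Γ| = −20·log₁₀(0.934)

RL ≈ 0.595 dB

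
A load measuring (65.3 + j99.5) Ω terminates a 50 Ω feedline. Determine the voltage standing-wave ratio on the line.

VSWR ≈ 4.9

Γ = (Z_L − Z_0)/(Z_L + Z_0) = (15.3 + j99.5)/(115.3 + j99.5)
|Γ| = 101/152 = 0.661
VSWR = (1 + |Γ|)/(1 − |Γ|) = 1.66/0.339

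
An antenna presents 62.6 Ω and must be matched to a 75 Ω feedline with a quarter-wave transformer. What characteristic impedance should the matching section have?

Z_qwt = √(Z_0·R_L) = √(75 × 62.6) = √4695

Z_qwt ≈ 68.5 Ω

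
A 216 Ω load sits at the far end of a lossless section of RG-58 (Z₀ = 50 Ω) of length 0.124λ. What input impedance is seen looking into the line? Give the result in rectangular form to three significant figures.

βl = 2π × 0.124 = 44.6°
tan(βl) = tan(44.6°) = 0.988
Z_in = Z_0·(Z_L + jZ_0·tanβl)/(Z_0 + jZ_L·tanβl)
     = 50·(216 + j49.4)/(50 + j213)

Z_in ≈ 22.2 − j45.4 Ω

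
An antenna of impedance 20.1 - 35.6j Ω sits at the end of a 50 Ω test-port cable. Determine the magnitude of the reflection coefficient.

Γ = (Z_L − Z_0)/(Z_L + Z_0) = (-29.9 − j35.6)/(70.1 − j35.6)
|Γ| = 46.5/78.6

|Γ| ≈ 0.591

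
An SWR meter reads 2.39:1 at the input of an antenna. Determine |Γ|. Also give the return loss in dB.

|Γ| = (S − 1)/(S + 1) = (2.39 − 1)/(2.39 + 1) = 1.39/3.39
RL = −20·log₁₀|Γ| = −20·log₁₀(0.41)

|Γ| ≈ 0.41; return loss ≈ 7.74 dB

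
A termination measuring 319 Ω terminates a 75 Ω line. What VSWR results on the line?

For a purely resistive load, VSWR = R_L/Z_0 or Z_0/R_L (whichever > 1) = 319/75

VSWR ≈ 4.25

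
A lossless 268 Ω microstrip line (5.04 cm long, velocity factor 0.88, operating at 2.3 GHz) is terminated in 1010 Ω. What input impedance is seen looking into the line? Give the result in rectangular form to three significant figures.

Z_in ≈ 355 + j431 Ω

λ = v/f = 0.88·c / 2.3 GHz = 0.115 m
βl = 2π·l/λ = 2π × 0.439 = 158°
tan(βl) = tan(158°) = -0.403
Z_in = Z_0·(Z_L + jZ_0·tanβl)/(Z_0 + jZ_L·tanβl)
     = 268·(1010 − j108)/(268 − j407)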